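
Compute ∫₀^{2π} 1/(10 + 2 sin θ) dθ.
Call the integral J. The integrand is 2π-periodic and we integrate over a full period, so shifting θ does not change the value (θ → θ + π/2 turns sin θ into cos θ). Hence
  J = ∫₀^{2π} dθ/(10 + 2 cos θ).
Put z = e^{iθ}: then cos θ = (z + 1/z)/2, dθ = dz/(iz), and z runs once counterclockwise around |z| = 1:
  J = ∮_{|z|=1} 1/(10 + 2*(z + 1/z)/2) · dz/(iz) = (2/i) ∮_{|z|=1} dz/(2*z^2 + 20*z + 2).
The roots of 2*z^2 + 20*z + 2 are z = (-10 ± sqrt(10^2 - 2^2))/2, with sqrt(96) = 4*sqrt(6); their product is 1, so only z₊ = -5 + 2*sqrt(6) lies inside the unit circle (z₋ = -5 - 2*sqrt(6) lies outside).
z₊ is a simple zero of q(z) = 2*z^2 + 20*z + 2, so Res(1/q, z₊) = 1/q'(z₊) with q'(z) = 4*z + 20; and q'(z₊) = 2*(z₊ - z₋) = 8*sqrt(6).
Therefore J = (2/i) · 2πi · 1/(8*sqrt(6)) = 2*pi/(4*sqrt(6)) = sqrt(6)*pi/12

Final answer: sqrt(6)*pi/12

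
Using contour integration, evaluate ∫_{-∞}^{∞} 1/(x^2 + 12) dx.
Let f(z) = 1/(z^2 + 12). The denominator has no real zeros and deg Q - deg P = 2 ≥ 2, so the integral of f over the upper semicircle |z| = R tends to 0 as R → ∞. Closing the contour in the upper half-plane,
  ∫_{-∞}^{∞} f(x) dx = 2πi · Σ Res(f, z_k)  over the poles with Im z_k > 0.

Zeros of the denominator: z^2 + 12 = 0 gives z = ±2*sqrt(3)*I.
Upper half-plane: z = 2*sqrt(3)*I (simple).

Each pole is a simple zero of Q(z) = z^2 + 12, so Res(f, z₀) = P(z₀)/Q'(z₀) with P(z) = 1, Q'(z) = 2*z:
  Res(f, 2*sqrt(3)*I) = (1)/(4*sqrt(3)*I) = -sqrt(3)*I/12

∫_{-∞}^{∞} f(x) dx = 2πi · (-sqrt(3)*I/12) = sqrt(3)*pi/6

Final answer: sqrt(3)*pi/6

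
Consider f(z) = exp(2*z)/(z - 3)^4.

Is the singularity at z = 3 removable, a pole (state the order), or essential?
pole of order 4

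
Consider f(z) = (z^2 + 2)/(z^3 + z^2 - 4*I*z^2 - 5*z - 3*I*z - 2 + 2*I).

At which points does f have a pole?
The singularities of f are the zeros of the denominator. Factoring,
  z^3 + z^2 - 4*I*z^2 - 5*z - 3*I*z - 2 + 2*I = (z - I)*(z + 1 - I)*(z - 2*I)
so the candidates are z = I, z = -1 + I, z = 2*I.

Check the numerator P(z) = z^2 + 2 at each one:
  P(I) = 1 ≠ 0, so z = I is a (simple) pole.
  P(-1 + I) = 2 - 2*I ≠ 0, so z = -1 + I is a (simple) pole.
  P(2*I) = -2 ≠ 0, so z = 2*I is a (simple) pole.

Poles of f: {-1 + I, I, 2*I}

Final answer: {-1 + I, I, 2*I}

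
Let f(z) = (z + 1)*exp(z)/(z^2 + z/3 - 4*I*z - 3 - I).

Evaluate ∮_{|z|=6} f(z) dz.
By the residue theorem, ∮_C f(z) dz = 2πi · (sum of the residues of f at the poles inside |z| = 6).

The denominator factors as (z - 3*I)*(z + 1/3 - I), so the singularities of f are simple poles at z = 3*I, z = -1/3 + I.
  |3*I|² = 9 < 36 = 6², so this pole is inside the contour.
  |-1/3 + I|² = 10/9 < 36 = 6², so this pole is inside the contour.

With P(z) = (z + 1)*exp(z) and Q(z) = z^2 + z/3 - 4*I*z - 3 - I, each pole is simple, so Res(f, z₀) = P(z₀)/Q'(z₀) with Q'(z) = 2*z + 1/3 - 4*I.
  Res(f, 3*I) = P(3*I)/Q'(3*I) = ((1 + 3*I)*exp(3*I))/(1/3 + 2*I) = (57/37 - 9*I/37)*exp(3*I)
  Res(f, -1/3 + I) = P(-1/3 + I)/Q'(-1/3 + I) = ((2/3 + I)*exp(-1/3 + I))/(-1/3 - 2*I) = (-20/37 + 9*I/37)*exp(-1/3 + I)

Sum of residues inside C: (-20/37 + 9*I/37)*exp(-1/3 + I) + (57/37 - 9*I/37)*exp(3*I)
∮_C f(z) dz = 2πi · ((-20/37 + 9*I/37)*exp(-1/3 + I) + (57/37 - 9*I/37)*exp(3*I)) = pi*(18/37 + 114*I/37)*exp(3*I) + pi*(-18/37 - 40*I/37)*exp(-1/3 + I)

Final answer: pi*(18/37 + 114*I/37)*exp(3*I) + pi*(-18/37 - 40*I/37)*exp(-1/3 + I)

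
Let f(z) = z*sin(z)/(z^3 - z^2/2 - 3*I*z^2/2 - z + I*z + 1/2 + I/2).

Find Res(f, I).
sinh(1)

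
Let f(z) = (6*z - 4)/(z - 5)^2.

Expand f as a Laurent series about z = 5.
26/(z - 5)^2 + 6/(z - 5)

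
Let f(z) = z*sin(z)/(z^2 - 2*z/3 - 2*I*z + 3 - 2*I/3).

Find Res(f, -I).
Write f(z) = P(z)/Q(z) with P(z) = z*sin(z) and Q(z) = z^2 - 2*z/3 - 2*I*z + 3 - 2*I/3.
The denominator factors as Q(z) = (z + I)*(z - 2/3 - 3*I), so z = -I is a simple zero of Q and P is analytic there; z = -I is therefore a simple pole and
  Res(f, z₀) = P(z₀)/Q'(z₀).

Q'(z) = 2*z - 2/3 - 2*I, so Q'(-I) = -2/3 - 4*I.
P(-I) = -sinh(1).

Res(f, -I) = (-sinh(1))/(-2/3 - 4*I) = (3/74 - 9*I/37)*sinh(1)

Final answer: (3/74 - 9*I/37)*sinh(1)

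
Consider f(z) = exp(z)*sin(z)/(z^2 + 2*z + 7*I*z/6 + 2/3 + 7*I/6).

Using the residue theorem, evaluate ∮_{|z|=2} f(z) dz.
12*pi*exp(-1 - 2*I/3)*sin(1 + 2*I/3) - 12*pi*exp(-1 - I/2)*sin(1 + I/2)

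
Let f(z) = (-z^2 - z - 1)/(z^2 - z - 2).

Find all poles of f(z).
The singularities of f are the zeros of the denominator. Factoring,
  z^2 - z - 2 = (z - 2)*(z + 1)
so the candidates are z = 2, z = -1.

Check the numerator P(z) = -z^2 - z - 1 at each one:
  P(2) = -7 ≠ 0, so z = 2 is a (simple) pole.
  P(-1) = -1 ≠ 0, so z = -1 is a (simple) pole.

Poles of f: {-1, 2}

Final answer: {-1, 2}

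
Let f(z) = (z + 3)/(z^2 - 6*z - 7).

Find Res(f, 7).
5/4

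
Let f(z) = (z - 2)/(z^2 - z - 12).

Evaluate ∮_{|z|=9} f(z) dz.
By the residue theorem, ∮_C f(z) dz = 2πi · (sum of the residues of f at the poles inside |z| = 9).

The denominator factors as (z + 3)*(z - 4), so the singularities of f are simple poles at z = -3, z = 4.
  |-3|² = 9 < 81 = 9², so this pole is inside the contour.
  |4|² = 16 < 81 = 9², so this pole is inside the contour.

With P(z) = z - 2 and Q(z) = z^2 - z - 12, each pole is simple, so Res(f, z₀) = P(z₀)/Q'(z₀) with Q'(z) = 2*z - 1.
  Res(f, -3) = P(-3)/Q'(-3) = (-5)/(-7) = 5/7
  Res(f, 4) = P(4)/Q'(4) = (2)/(7) = 2/7

Sum of residues inside C: 1
∮_C f(z) dz = 2πi · (1) = 2*I*pi

Final answer: 2*I*pi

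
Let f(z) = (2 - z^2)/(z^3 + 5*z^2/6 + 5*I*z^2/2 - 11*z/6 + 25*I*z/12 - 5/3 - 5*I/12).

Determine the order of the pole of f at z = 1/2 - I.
Factor the denominator:
  z^3 + 5*z^2/6 + 5*I*z^2/2 - 11*z/6 + 25*I*z/12 - 5/3 - 5*I/12 = (z - 1/2 + I)*(z + 1/3 + 3*I/2)*(z + 1)

The numerator P(z) = 2 - z^2 has P(1/2 - I) = 11/4 + I ≠ 0, so no factor of (z - 1/2 + I) cancels.
Near z = 1/2 - I we can therefore write f(z) = g(z)/(z - 1/2 + I) with g analytic at 1/2 - I and g(1/2 - I) ≠ 0 (g is the numerator divided by the remaining denominator factors).

Hence z = 1/2 - I is a pole of order 1.

Final answer: 1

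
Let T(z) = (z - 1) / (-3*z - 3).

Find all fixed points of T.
{-sqrt(7)/3 - 2/3, -2/3 + sqrt(7)/3}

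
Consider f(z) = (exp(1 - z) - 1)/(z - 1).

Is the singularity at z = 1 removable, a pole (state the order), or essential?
Let u = z - 1. The exponent is 1 - z = -u, so
  f = (e^(-u) - 1)/u = ((-u) + (-u)^2/2 + (-u)^3/6 + ...)/u = -1 + (1/2)*u + (-1/6)*u^2 + ...
The Laurent expansion about u = 0 has no negative powers; equivalently lim_{z→1} f(z) = -1 exists and is finite.
So the singularity is removable.

Final answer: removable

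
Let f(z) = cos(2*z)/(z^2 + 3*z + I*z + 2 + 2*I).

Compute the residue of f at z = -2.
Write f(z) = P(z)/Q(z) with P(z) = cos(2*z) and Q(z) = z^2 + 3*z + I*z + 2 + 2*I.
The denominator factors as Q(z) = (z + 2)*(z + 1 + I), so z = -2 is a simple zero of Q and P is analytic there; z = -2 is therefore a simple pole and
  Res(f, z₀) = P(z₀)/Q'(z₀).

Q'(z) = 2*z + 3 + I, so Q'(-2) = -1 + I.
P(-2) = cos(4).

Res(f, -2) = (cos(4))/(-1 + I) = (-1/2 - I/2)*cos(4)

Final answer: (-1/2 - I/2)*cos(4)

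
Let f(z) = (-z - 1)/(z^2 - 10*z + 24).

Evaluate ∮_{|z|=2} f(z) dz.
0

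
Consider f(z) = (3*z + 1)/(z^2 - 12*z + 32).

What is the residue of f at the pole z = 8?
Write f(z) = P(z)/Q(z) with P(z) = 3*z + 1 and Q(z) = z^2 - 12*z + 32.
The denominator factors as Q(z) = (z - 4)*(z - 8), so z = 8 is a simple zero of Q and P is analytic there; z = 8 is therefore a simple pole and
  Res(f, z₀) = P(z₀)/Q'(z₀).

Q'(z) = 2*z - 12, so Q'(8) = 4.
P(8) = 25.

Res(f, 8) = (25)/(4) = 25/4

Final answer: 25/4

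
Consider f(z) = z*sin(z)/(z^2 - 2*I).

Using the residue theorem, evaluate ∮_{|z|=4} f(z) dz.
0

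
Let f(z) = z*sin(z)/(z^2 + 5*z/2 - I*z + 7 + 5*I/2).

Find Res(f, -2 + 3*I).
Write f(z) = P(z)/Q(z) with P(z) = z*sin(z) and Q(z) = z^2 + 5*z/2 - I*z + 7 + 5*I/2.
The denominator factors as Q(z) = (z + 1/2 + 2*I)*(z + 2 - 3*I), so z = -2 + 3*I is a simple zero of Q and P is analytic there; z = -2 + 3*I is therefore a simple pole and
  Res(f, z₀) = P(z₀)/Q'(z₀).

Q'(z) = 2*z + 5/2 - I, so Q'(-2 + 3*I) = -3/2 + 5*I.
P(-2 + 3*I) = (2 - 3*I)*sin(2 - 3*I).

Res(f, -2 + 3*I) = ((2 - 3*I)*sin(2 - 3*I))/(-3/2 + 5*I) = (-72/109 - 22*I/109)*sin(2 - 3*I)

Final answer: (-72/109 - 22*I/109)*sin(2 - 3*I)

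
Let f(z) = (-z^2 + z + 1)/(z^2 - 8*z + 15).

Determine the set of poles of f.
The singularities of f are the zeros of the denominator. Factoring,
  z^2 - 8*z + 15 = (z - 5)*(z - 3)
so the candidates are z = 5, z = 3.

Check the numerator P(z) = -z^2 + z + 1 at each one:
  P(5) = -19 ≠ 0, so z = 5 is a (simple) pole.
  P(3) = -5 ≠ 0, so z = 3 is a (simple) pole.

Poles of f: {3, 5}

Final answer: {3, 5}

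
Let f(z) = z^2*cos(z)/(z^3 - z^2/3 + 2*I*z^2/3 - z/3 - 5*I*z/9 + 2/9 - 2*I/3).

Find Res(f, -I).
Write f(z) = P(z)/Q(z) with P(z) = z^2*cos(z) and Q(z) = z^3 - z^2/3 + 2*I*z^2/3 - z/3 - 5*I*z/9 + 2/9 - 2*I/3.
The denominator factors as Q(z) = (z - 1 - I/3)*(z + 2/3)*(z + I), so z = -I is a simple zero of Q and P is analytic there; z = -I is therefore a simple pole and
  Res(f, z₀) = P(z₀)/Q'(z₀).

Q'(z) = 3*z^2 - 2*z/3 + 4*I*z/3 - 1/3 - 5*I/9, so Q'(-I) = -2 + I/9.
P(-I) = -cosh(1).

Res(f, -I) = (-cosh(1))/(-2 + I/9) = (162/325 + 9*I/325)*cosh(1)

Final answer: (162/325 + 9*I/325)*cosh(1)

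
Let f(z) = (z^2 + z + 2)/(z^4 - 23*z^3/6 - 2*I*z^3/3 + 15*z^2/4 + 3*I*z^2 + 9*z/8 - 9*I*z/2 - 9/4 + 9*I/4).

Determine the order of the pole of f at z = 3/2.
3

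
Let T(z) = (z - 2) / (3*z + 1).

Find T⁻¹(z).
(-z - 2)/(3*z - 1)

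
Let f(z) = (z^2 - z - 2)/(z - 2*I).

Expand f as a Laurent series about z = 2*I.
Put w = z - (2*I), i.e. z = w + 2*I. The denominator is w, so it suffices to rewrite the numerator in powers of w.

P(z) = z^2 - z - 2
P(w + 2*I) = -6 - 2*I + (-1 + 4*I)*w + w^2

Dividing each term by w:
  f = (-6 - 2*I)/w - 1 + 4*I + w

Substituting back w = z - 2*I:
  f(z) = (-6 - 2*I)/(z - 2*I) - 1 + 4*I + (z - 2*I)

The series is finite because the numerator is a polynomial; the negative powers form the principal part, and the coefficient of 1/(z - 2*I) gives Res(f, 2*I) = -6 - 2*I.

Final answer: (-6 - 2*I)/(z - 2*I) - 1 + 4*I + (z - 2*I)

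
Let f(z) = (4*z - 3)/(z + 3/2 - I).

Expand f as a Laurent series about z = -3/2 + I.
(-9 + 4*I)/(z + 3/2 - I) + 4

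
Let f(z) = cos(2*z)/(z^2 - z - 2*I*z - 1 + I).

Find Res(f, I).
Write f(z) = P(z)/Q(z) with P(z) = cos(2*z) and Q(z) = z^2 - z - 2*I*z - 1 + I.
The denominator factors as Q(z) = (z - I)*(z - 1 - I), so z = I is a simple zero of Q and P is analytic there; z = I is therefore a simple pole and
  Res(f, z₀) = P(z₀)/Q'(z₀).

Q'(z) = 2*z - 1 - 2*I, so Q'(I) = -1.
P(I) = cosh(2).

Res(f, I) = (cosh(2))/(-1) = -cosh(2)

Final answer: -cosh(2)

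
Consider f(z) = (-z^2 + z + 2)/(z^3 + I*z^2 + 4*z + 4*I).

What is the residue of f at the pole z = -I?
1 - I/3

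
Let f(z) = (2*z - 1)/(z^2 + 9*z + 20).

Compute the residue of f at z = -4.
Write f(z) = P(z)/Q(z) with P(z) = 2*z - 1 and Q(z) = z^2 + 9*z + 20.
The denominator factors as Q(z) = (z + 4)*(z + 5), so z = -4 is a simple zero of Q and P is analytic there; z = -4 is therefore a simple pole and
  Res(f, z₀) = P(z₀)/Q'(z₀).

Q'(z) = 2*z + 9, so Q'(-4) = 1.
P(-4) = -9.

Res(f, -4) = (-9)/(1) = -9

Final answer: -9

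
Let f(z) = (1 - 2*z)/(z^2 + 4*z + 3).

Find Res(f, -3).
Write f(z) = P(z)/Q(z) with P(z) = 1 - 2*z and Q(z) = z^2 + 4*z + 3.
The denominator factors as Q(z) = (z + 1)*(z + 3), so z = -3 is a simple zero of Q and P is analytic there; z = -3 is therefore a simple pole and
  Res(f, z₀) = P(z₀)/Q'(z₀).

Q'(z) = 2*z + 4, so Q'(-3) = -2.
P(-3) = 7.

Res(f, -3) = (7)/(-2) = -7/2

Final answer: -7/2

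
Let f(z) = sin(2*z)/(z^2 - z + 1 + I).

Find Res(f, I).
Write f(z) = P(z)/Q(z) with P(z) = sin(2*z) and Q(z) = z^2 - z + 1 + I.
The denominator factors as Q(z) = (z - 1 + I)*(z - I), so z = I is a simple zero of Q and P is analytic there; z = I is therefore a simple pole and
  Res(f, z₀) = P(z₀)/Q'(z₀).

Q'(z) = 2*z - 1, so Q'(I) = -1 + 2*I.
P(I) = I*sinh(2).

Res(f, I) = (I*sinh(2))/(-1 + 2*I) = (2/5 - I/5)*sinh(2)

Final answer: (2/5 - I/5)*sinh(2)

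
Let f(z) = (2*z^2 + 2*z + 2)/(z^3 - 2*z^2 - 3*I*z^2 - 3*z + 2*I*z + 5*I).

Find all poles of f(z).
The singularities of f are the zeros of the denominator. Factoring,
  z^3 - 2*z^2 - 3*I*z^2 - 3*z + 2*I*z + 5*I = (z + 1)*(z - 2 - I)*(z - 1 - 2*I)
so the candidates are z = -1, z = 2 + I, z = 1 + 2*I.

Check the numerator P(z) = 2*z^2 + 2*z + 2 at each one:
  P(-1) = 2 ≠ 0, so z = -1 is a (simple) pole.
  P(2 + I) = 12 + 10*I ≠ 0, so z = 2 + I is a (simple) pole.
  P(1 + 2*I) = -2 + 12*I ≠ 0, so z = 1 + 2*I is a (simple) pole.

Poles of f: {-1, 1 + 2*I, 2 + I}

Final answer: {-1, 1 + 2*I, 2 + I}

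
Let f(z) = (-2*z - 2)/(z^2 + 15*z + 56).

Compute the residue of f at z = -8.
-14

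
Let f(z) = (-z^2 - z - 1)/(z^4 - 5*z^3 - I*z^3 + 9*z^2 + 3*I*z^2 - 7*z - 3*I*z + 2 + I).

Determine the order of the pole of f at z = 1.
Factor the denominator:
  z^4 - 5*z^3 - I*z^3 + 9*z^2 + 3*I*z^2 - 7*z - 3*I*z + 2 + I = (z - 1)^3*(z - 2 - I)

The numerator P(z) = -z^2 - z - 1 has P(1) = -3 ≠ 0, so no factor of (z - 1) cancels.
Near z = 1 we can therefore write f(z) = g(z)/(z - 1)^3 with g analytic at 1 and g(1) ≠ 0 (g is the numerator divided by the remaining denominator factors).

Hence z = 1 is a pole of order 3.

Final answer: 3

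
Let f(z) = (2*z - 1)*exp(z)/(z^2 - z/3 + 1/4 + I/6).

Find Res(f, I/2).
Write f(z) = P(z)/Q(z) with P(z) = (2*z - 1)*exp(z) and Q(z) = z^2 - z/3 + 1/4 + I/6.
The denominator factors as Q(z) = (z - I/2)*(z - 1/3 + I/2), so z = I/2 is a simple zero of Q and P is analytic there; z = I/2 is therefore a simple pole and
  Res(f, z₀) = P(z₀)/Q'(z₀).

Q'(z) = 2*z - 1/3, so Q'(I/2) = -1/3 + I.
P(I/2) = (-1 + I)*exp(I/2).

Res(f, I/2) = ((-1 + I)*exp(I/2))/(-1/3 + I) = (6/5 + 3*I/5)*exp(I/2)

Final answer: (6/5 + 3*I/5)*exp(I/2)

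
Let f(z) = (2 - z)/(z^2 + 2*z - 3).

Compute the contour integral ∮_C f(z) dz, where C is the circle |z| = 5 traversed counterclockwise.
By the residue theorem, ∮_C f(z) dz = 2πi · (sum of the residues of f at the poles inside |z| = 5).

The denominator factors as (z + 3)*(z - 1), so the singularities of f are simple poles at z = -3, z = 1.
  |-3|² = 9 < 25 = 5², so this pole is inside the contour.
  |1|² = 1 < 25 = 5², so this pole is inside the contour.

With P(z) = 2 - z and Q(z) = z^2 + 2*z - 3, each pole is simple, so Res(f, z₀) = P(z₀)/Q'(z₀) with Q'(z) = 2*z + 2.
  Res(f, -3) = P(-3)/Q'(-3) = (5)/(-4) = -5/4
  Res(f, 1) = P(1)/Q'(1) = (1)/(4) = 1/4

Sum of residues inside C: -1
∮_C f(z) dz = 2πi · (-1) = -2*I*pi

Final answer: -2*I*pi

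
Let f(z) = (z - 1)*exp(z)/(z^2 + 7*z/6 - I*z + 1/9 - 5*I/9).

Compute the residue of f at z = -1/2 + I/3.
(-13/5 - 16*I/5)*exp(-1/2 + I/3)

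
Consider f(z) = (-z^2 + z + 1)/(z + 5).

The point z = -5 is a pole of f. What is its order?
Factor the denominator:
  z + 5 = (z + 5)

The numerator P(z) = -z^2 + z + 1 has P(-5) = -29 ≠ 0, so no factor of (z + 5) cancels.
Near z = -5 we can therefore write f(z) = g(z)/(z + 5) with g analytic at -5 and g(-5) ≠ 0 (g is just the numerator).

Hence z = -5 is a pole of order 1.

Final answer: 1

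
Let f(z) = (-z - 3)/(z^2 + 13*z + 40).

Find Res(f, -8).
-5/3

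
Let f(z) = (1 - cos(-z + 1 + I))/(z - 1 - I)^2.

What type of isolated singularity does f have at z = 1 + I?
removable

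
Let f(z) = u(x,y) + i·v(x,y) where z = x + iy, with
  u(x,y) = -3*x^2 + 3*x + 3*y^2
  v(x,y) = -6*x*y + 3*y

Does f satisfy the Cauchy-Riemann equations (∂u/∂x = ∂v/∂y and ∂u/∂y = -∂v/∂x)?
∂u/∂x = 3 - 6*x
∂v/∂y = 3 - 6*x
∂u/∂y = 6*y
∂v/∂x = -6*y
∂u/∂x = ∂v/∂y and ∂u/∂y = -∂v/∂x hold identically; f is analytic.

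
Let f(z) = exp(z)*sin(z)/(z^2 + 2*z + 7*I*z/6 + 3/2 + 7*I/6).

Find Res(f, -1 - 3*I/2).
Write f(z) = P(z)/Q(z) with P(z) = exp(z)*sin(z) and Q(z) = z^2 + 2*z + 7*I*z/6 + 3/2 + 7*I/6.
The denominator factors as Q(z) = (z + 1 - I/3)*(z + 1 + 3*I/2), so z = -1 - 3*I/2 is a simple zero of Q and P is analytic there; z = -1 - 3*I/2 is therefore a simple pole and
  Res(f, z₀) = P(z₀)/Q'(z₀).

Q'(z) = 2*z + 2 + 7*I/6, so Q'(-1 - 3*I/2) = -11*I/6.
P(-1 - 3*I/2) = -exp(-1 - 3*I/2)*sin(1 + 3*I/2).

Res(f, -1 - 3*I/2) = (-exp(-1 - 3*I/2)*sin(1 + 3*I/2))/(-11*I/6) = -6*I*exp(-1 - 3*I/2)*sin(1 + 3*I/2)/11

Final answer: -6*I*exp(-1 - 3*I/2)*sin(1 + 3*I/2)/11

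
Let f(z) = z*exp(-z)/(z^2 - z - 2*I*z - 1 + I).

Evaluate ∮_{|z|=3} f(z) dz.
2*pi*exp(-I) + pi*(-2 + 2*I)*exp(-1 - I)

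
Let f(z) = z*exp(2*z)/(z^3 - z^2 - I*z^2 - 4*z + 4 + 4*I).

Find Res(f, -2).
(-3/20 + I/20)*exp(-4)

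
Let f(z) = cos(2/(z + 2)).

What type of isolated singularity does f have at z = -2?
essential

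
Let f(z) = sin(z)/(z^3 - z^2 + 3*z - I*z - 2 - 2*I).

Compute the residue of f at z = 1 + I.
Write f(z) = P(z)/Q(z) with P(z) = sin(z) and Q(z) = z^3 - z^2 + 3*z - I*z - 2 - 2*I.
The denominator factors as Q(z) = (z - 1 - I)*(z - I)*(z + 2*I), so z = 1 + I is a simple zero of Q and P is analytic there; z = 1 + I is therefore a simple pole and
  Res(f, z₀) = P(z₀)/Q'(z₀).

Q'(z) = 3*z^2 - 2*z + 3 - I, so Q'(1 + I) = 1 + 3*I.
P(1 + I) = sin(1 + I).

Res(f, 1 + I) = (sin(1 + I))/(1 + 3*I) = (1/10 - 3*I/10)*sin(1 + I)

Final answer: (1/10 - 3*I/10)*sin(1 + I)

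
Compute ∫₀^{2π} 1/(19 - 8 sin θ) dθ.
2*sqrt(33)*pi/99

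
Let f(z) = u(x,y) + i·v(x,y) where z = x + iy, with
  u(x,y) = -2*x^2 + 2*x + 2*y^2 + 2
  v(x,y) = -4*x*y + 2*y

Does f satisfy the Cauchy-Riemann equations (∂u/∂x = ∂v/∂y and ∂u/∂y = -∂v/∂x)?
∂u/∂x = 2 - 4*x
∂v/∂y = 2 - 4*x
∂u/∂y = 4*y
∂v/∂x = -4*y
∂u/∂x = ∂v/∂y and ∂u/∂y = -∂v/∂x hold identically; f is analytic.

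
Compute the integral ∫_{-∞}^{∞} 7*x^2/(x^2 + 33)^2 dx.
7*sqrt(33)*pi/66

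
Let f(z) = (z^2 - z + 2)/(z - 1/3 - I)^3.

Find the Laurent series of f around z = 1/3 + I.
Put w = z - (1/3 + I), i.e. z = w + 1/3 + I. The denominator is w^3, so it suffices to rewrite the numerator in powers of w.

P(z) = z^2 - z + 2
P(w + 1/3 + I) = 7/9 - I/3 + (-1/3 + 2*I)*w + w^2

Dividing each term by w^3:
  f = (7/9 - I/3)/w^3 + (-1/3 + 2*I)/w^2 + 1/w

Substituting back w = z - 1/3 - I:
  f(z) = (7/9 - I/3)/(z - 1/3 - I)^3 + (-1/3 + 2*I)/(z - 1/3 - I)^2 + 1/(z - 1/3 - I)

The series is finite because the numerator is a polynomial; the negative powers form the principal part, and the coefficient of 1/(z - 1/3 - I) gives Res(f, 1/3 + I) = 1.

Final answer: (7/9 - I/3)/(z - 1/3 - I)^3 + (-1/3 + 2*I)/(z - 1/3 - I)^2 + 1/(z - 1/3 - I)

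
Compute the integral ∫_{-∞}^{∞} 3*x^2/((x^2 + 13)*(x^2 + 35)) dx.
Let f(z) = 3*z^2/((z^2 + 13)*(z^2 + 35)). The denominator has no real zeros and deg Q - deg P = 2 ≥ 2, so the integral of f over the upper semicircle |z| = R tends to 0 as R → ∞. Closing the contour in the upper half-plane,
  ∫_{-∞}^{∞} f(x) dx = 2πi · Σ Res(f, z_k)  over the poles with Im z_k > 0.

Zeros of the denominator: z^2 + 35 = 0 gives z = ±sqrt(35)*I; z^2 + 13 = 0 gives z = ±sqrt(13)*I.
Upper half-plane: z = sqrt(13)*I, z = sqrt(35)*I (simple).

Each pole is a simple zero of Q(z) = z^4 + 48*z^2 + 455, so Res(f, z₀) = P(z₀)/Q'(z₀) with P(z) = 3*z^2, Q'(z) = 4*z^3 + 96*z:
  Res(f, sqrt(13)*I) = (-39)/(44*sqrt(13)*I) = 3*sqrt(13)*I/44
  Res(f, sqrt(35)*I) = (-105)/(-44*sqrt(35)*I) = -3*sqrt(35)*I/44

Sum of residues: 3*I*(-sqrt(35) + sqrt(13))/44
∫_{-∞}^{∞} f(x) dx = 2πi · (3*I*(-sqrt(35) + sqrt(13))/44) = 3*pi*(-sqrt(13) + sqrt(35))/22

Final answer: 3*pi*(-sqrt(13) + sqrt(35))/22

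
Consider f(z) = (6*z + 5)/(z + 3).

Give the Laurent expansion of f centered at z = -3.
Put w = z - (-3), i.e. z = w - 3. The denominator is w, so it suffices to rewrite the numerator in powers of w.

P(z) = 6*z + 5
P(w - 3) = -13 + 6*w

Dividing each term by w:
  f = -13/w + 6

Substituting back w = z + 3:
  f(z) = -13/(z + 3) + 6

The series is finite because the numerator is a polynomial; the negative powers form the principal part, and the coefficient of 1/(z + 3) gives Res(f, -3) = -13.

Final answer: -13/(z + 3) + 6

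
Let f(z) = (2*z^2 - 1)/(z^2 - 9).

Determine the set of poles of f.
The singularities of f are the zeros of the denominator. Factoring,
  z^2 - 9 = (z - 3)*(z + 3)
so the candidates are z = 3, z = -3.

Check the numerator P(z) = 2*z^2 - 1 at each one:
  P(3) = 17 ≠ 0, so z = 3 is a (simple) pole.
  P(-3) = 17 ≠ 0, so z = -3 is a (simple) pole.

Poles of f: {-3, 3}

Final answer: {-3, 3}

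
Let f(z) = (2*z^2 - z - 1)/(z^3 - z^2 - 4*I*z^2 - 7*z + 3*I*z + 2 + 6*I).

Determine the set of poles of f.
{-1 + I, 2*I, 2 + I}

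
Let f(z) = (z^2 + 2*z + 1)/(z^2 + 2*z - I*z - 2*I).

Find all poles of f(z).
{-2, I}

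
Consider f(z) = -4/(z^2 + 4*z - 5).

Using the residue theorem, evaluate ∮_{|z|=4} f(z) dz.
By the residue theorem, ∮_C f(z) dz = 2πi · (sum of the residues of f at the poles inside |z| = 4).

The denominator factors as (z - 1)*(z + 5), so the singularities of f are simple poles at z = 1, z = -5.
  |1|² = 1 < 16 = 4², so this pole is inside the contour.
  |-5|² = 25 > 16 = 4², so this pole is outside the contour.

With P(z) = -4 and Q(z) = z^2 + 4*z - 5, each pole is simple, so Res(f, z₀) = P(z₀)/Q'(z₀) with Q'(z) = 2*z + 4.
  Res(f, 1) = P(1)/Q'(1) = (-4)/(6) = -2/3

∮_C f(z) dz = 2πi · (-2/3) = -4*I*pi/3

Final answer: -4*I*pi/3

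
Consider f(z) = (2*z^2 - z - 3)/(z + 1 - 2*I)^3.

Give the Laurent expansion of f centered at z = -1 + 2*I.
Put w = z - (-1 + 2*I), i.e. z = w - 1 + 2*I. The denominator is w^3, so it suffices to rewrite the numerator in powers of w.

P(z) = 2*z^2 - z - 3
P(w - 1 + 2*I) = -8 - 10*I + (-5 + 8*I)*w + 2*w^2

Dividing each term by w^3:
  f = (-8 - 10*I)/w^3 + (-5 + 8*I)/w^2 + 2/w

Substituting back w = z + 1 - 2*I:
  f(z) = (-8 - 10*I)/(z + 1 - 2*I)^3 + (-5 + 8*I)/(z + 1 - 2*I)^2 + 2/(z + 1 - 2*I)

The series is finite because the numerator is a polynomial; the negative powers form the principal part, and the coefficient of 1/(z + 1 - 2*I) gives Res(f, -1 + 2*I) = 2.

Final answer: (-8 - 10*I)/(z + 1 - 2*I)^3 + (-5 + 8*I)/(z + 1 - 2*I)^2 + 2/(z + 1 - 2*I)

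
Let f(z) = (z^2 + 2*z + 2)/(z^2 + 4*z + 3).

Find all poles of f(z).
The singularities of f are the zeros of the denominator. Factoring,
  z^2 + 4*z + 3 = (z + 1)*(z + 3)
so the candidates are z = -1, z = -3.

Check the numerator P(z) = z^2 + 2*z + 2 at each one:
  P(-1) = 1 ≠ 0, so z = -1 is a (simple) pole.
  P(-3) = 5 ≠ 0, so z = -3 is a (simple) pole.

Poles of f: {-3, -1}

Final answer: {-3, -1}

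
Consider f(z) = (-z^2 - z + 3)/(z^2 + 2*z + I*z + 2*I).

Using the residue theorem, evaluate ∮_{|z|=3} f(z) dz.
pi*(-2 + 2*I)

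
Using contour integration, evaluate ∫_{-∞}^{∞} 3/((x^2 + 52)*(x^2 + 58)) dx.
pi*(-13*sqrt(58) + 29*sqrt(13))/1508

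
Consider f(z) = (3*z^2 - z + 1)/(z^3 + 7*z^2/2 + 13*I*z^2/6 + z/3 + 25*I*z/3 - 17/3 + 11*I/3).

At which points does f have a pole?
The singularities of f are the zeros of the denominator. Factoring,
  z^3 + 7*z^2/2 + 13*I*z^2/6 + z/3 + 25*I*z/3 - 17/3 + 11*I/3 = (z + 3 - I/3)*(z - 1/2 + 3*I/2)*(z + 1 + I)
so the candidates are z = -3 + I/3, z = 1/2 - 3*I/2, z = -1 - I.

Check the numerator P(z) = 3*z^2 - z + 1 at each one:
  P(-3 + I/3) = 92/3 - 19*I/3 ≠ 0, so z = -3 + I/3 is a (simple) pole.
  P(1/2 - 3*I/2) = -11/2 - 3*I ≠ 0, so z = 1/2 - 3*I/2 is a (simple) pole.
  P(-1 - I) = 2 + 7*I ≠ 0, so z = -1 - I is a (simple) pole.

Poles of f: {-3 + I/3, -1 - I, 1/2 - 3*I/2}

Final answer: {-3 + I/3, -1 - I, 1/2 - 3*I/2}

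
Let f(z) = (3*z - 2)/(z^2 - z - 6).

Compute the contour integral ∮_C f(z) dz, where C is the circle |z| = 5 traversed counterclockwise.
6*I*pi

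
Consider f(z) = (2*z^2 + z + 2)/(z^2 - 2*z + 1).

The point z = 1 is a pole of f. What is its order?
2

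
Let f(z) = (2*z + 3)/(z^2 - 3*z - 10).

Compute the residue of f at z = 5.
13/7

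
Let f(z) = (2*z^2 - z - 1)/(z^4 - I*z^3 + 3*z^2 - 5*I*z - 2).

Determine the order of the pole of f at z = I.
3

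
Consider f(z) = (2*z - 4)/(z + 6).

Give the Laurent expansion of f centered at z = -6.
Put w = z - (-6), i.e. z = w - 6. The denominator is w, so it suffices to rewrite the numerator in powers of w.

P(z) = 2*z - 4
P(w - 6) = -16 + 2*w

Dividing each term by w:
  f = -16/w + 2

Substituting back w = z + 6:
  f(z) = -16/(z + 6) + 2

The series is finite because the numerator is a polynomial; the negative powers form the principal part, and the coefficient of 1/(z + 6) gives Res(f, -6) = -16.

Final answer: -16/(z + 6) + 2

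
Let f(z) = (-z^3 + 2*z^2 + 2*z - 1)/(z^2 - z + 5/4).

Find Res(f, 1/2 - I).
Write f(z) = P(z)/Q(z) with P(z) = -z^3 + 2*z^2 + 2*z - 1 and Q(z) = z^2 - z + 5/4.
The denominator factors as Q(z) = (z - 1/2 - I)*(z - 1/2 + I), so z = 1/2 - I is a simple zero of Q and P is analytic there; z = 1/2 - I is therefore a simple pole and
  Res(f, z₀) = P(z₀)/Q'(z₀).

Q'(z) = 2*z - 1, so Q'(1/2 - I) = -2*I.
P(1/2 - I) = -1/8 - 17*I/4.

Res(f, 1/2 - I) = (-1/8 - 17*I/4)/(-2*I) = 17/8 - I/16

Final answer: 17/8 - I/16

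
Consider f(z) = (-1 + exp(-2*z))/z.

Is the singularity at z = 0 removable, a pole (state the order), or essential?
Let u = z. The exponent is -2*z = -2u, so
  f = (e^(-2u) - 1)/u = ((-2u) + (-2u)^2/2 + (-2u)^3/6 + ...)/u = -2 + (2)*u + (-4/3)*u^2 + ...
The Laurent expansion about u = 0 has no negative powers; equivalently lim_{z→0} f(z) = -2 exists and is finite.
So the singularity is removable.

Final answer: removable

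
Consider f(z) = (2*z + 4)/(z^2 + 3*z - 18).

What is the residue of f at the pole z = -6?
8/9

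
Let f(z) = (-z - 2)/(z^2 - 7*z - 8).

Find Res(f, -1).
Write f(z) = P(z)/Q(z) with P(z) = -z - 2 and Q(z) = z^2 - 7*z - 8.
The denominator factors as Q(z) = (z + 1)*(z - 8), so z = -1 is a simple zero of Q and P is analytic there; z = -1 is therefore a simple pole and
  Res(f, z₀) = P(z₀)/Q'(z₀).

Q'(z) = 2*z - 7, so Q'(-1) = -9.
P(-1) = -1.

Res(f, -1) = (-1)/(-9) = 1/9

Final answer: 1/9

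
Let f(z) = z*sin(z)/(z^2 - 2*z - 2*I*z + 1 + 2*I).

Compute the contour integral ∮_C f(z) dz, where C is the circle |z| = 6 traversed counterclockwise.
By the residue theorem, ∮_C f(z) dz = 2πi · (sum of the residues of f at the poles inside |z| = 6).

The denominator factors as (z - 1)*(z - 1 - 2*I), so the singularities of f are simple poles at z = 1, z = 1 + 2*I.
  |1|² = 1 < 36 = 6², so this pole is inside the contour.
  |1 + 2*I|² = 5 < 36 = 6², so this pole is inside the contour.

With P(z) = z*sin(z) and Q(z) = z^2 - 2*z - 2*I*z + 1 + 2*I, each pole is simple, so Res(f, z₀) = P(z₀)/Q'(z₀) with Q'(z) = 2*z - 2 - 2*I.
  Res(f, 1) = P(1)/Q'(1) = (sin(1))/(-2*I) = I*sin(1)/2
  Res(f, 1 + 2*I) = P(1 + 2*I)/Q'(1 + 2*I) = ((1 + 2*I)*sin(1 + 2*I))/(2*I) = (1 - I/2)*sin(1 + 2*I)

Sum of residues inside C: (1 - I/2)*sin(1 + 2*I) + I*sin(1)/2
∮_C f(z) dz = 2πi · ((1 - I/2)*sin(1 + 2*I) + I*sin(1)/2) = -pi*sin(1) + pi*(1 + 2*I)*sin(1 + 2*I)

Final answer: -pi*sin(1) + pi*(1 + 2*I)*sin(1 + 2*I)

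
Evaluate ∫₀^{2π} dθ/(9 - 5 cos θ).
Call the integral J. The integrand is 2π-periodic and we integrate over a full period, so shifting θ does not change the value (θ → θ + π flips the sign of the trig term). Hence
  J = ∫₀^{2π} dθ/(9 + 5 cos θ).
Put z = e^{iθ}: then cos θ = (z + 1/z)/2, dθ = dz/(iz), and z runs once counterclockwise around |z| = 1:
  J = ∮_{|z|=1} 1/(9 + 5*(z + 1/z)/2) · dz/(iz) = (2/i) ∮_{|z|=1} dz/(5*z^2 + 18*z + 5).
The roots of 5*z^2 + 18*z + 5 are z = (-9 ± sqrt(9^2 - 5^2))/5, with sqrt(56) = 2*sqrt(14); their product is 1, so only z₊ = -9/5 + 2*sqrt(14)/5 lies inside the unit circle (z₋ = -9/5 - 2*sqrt(14)/5 lies outside).
z₊ is a simple zero of q(z) = 5*z^2 + 18*z + 5, so Res(1/q, z₊) = 1/q'(z₊) with q'(z) = 10*z + 18; and q'(z₊) = 5*(z₊ - z₋) = 4*sqrt(14).
Therefore J = (2/i) · 2πi · 1/(4*sqrt(14)) = 2*pi/(2*sqrt(14)) = sqrt(14)*pi/14

Final answer: sqrt(14)*pi/14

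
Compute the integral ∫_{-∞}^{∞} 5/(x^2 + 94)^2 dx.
Let f(z) = 5/(z^2 + 94)^2. The denominator has no real zeros and deg Q - deg P = 4 ≥ 2, so the integral of f over the upper semicircle |z| = R tends to 0 as R → ∞. Closing the contour in the upper half-plane,
  ∫_{-∞}^{∞} f(x) dx = 2πi · Σ Res(f, z_k)  over the poles with Im z_k > 0.

Zeros of the denominator: z^2 + 94 = 0 gives z = ±sqrt(94)*I.
Upper half-plane: z = sqrt(94)*I (a pole of order 2).

Write f(z) = g(z)/(z - sqrt(94)*I)^2 with g(z) = 5/(z + sqrt(94)*I)^2. For a double pole, Res(f, z₀) = g'(z₀):
  g'(z) = -10/(z + sqrt(94)*I)^3
  Res(f, sqrt(94)*I) = g'(sqrt(94)*I) = -5*sqrt(94)*I/35344

∫_{-∞}^{∞} f(x) dx = 2πi · (-5*sqrt(94)*I/35344) = 5*sqrt(94)*pi/17672

Final answer: 5*sqrt(94)*pi/17672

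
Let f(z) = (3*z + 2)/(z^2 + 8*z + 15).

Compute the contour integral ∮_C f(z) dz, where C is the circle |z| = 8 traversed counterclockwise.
By the residue theorem, ∮_C f(z) dz = 2πi · (sum of the residues of f at the poles inside |z| = 8).

The denominator factors as (z + 5)*(z + 3), so the singularities of f are simple poles at z = -5, z = -3.
  |-5|² = 25 < 64 = 8², so this pole is inside the contour.
  |-3|² = 9 < 64 = 8², so this pole is inside the contour.

With P(z) = 3*z + 2 and Q(z) = z^2 + 8*z + 15, each pole is simple, so Res(f, z₀) = P(z₀)/Q'(z₀) with Q'(z) = 2*z + 8.
  Res(f, -5) = P(-5)/Q'(-5) = (-13)/(-2) = 13/2
  Res(f, -3) = P(-3)/Q'(-3) = (-7)/(2) = -7/2

Sum of residues inside C: 3
∮_C f(z) dz = 2πi · (3) = 6*I*pi

Final answer: 6*I*pi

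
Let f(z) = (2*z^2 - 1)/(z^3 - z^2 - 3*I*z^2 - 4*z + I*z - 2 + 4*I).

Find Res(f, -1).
Write f(z) = P(z)/Q(z) with P(z) = 2*z^2 - 1 and Q(z) = z^3 - z^2 - 3*I*z^2 - 4*z + I*z - 2 + 4*I.
The denominator factors as Q(z) = (z + 1)*(z - 2*I)*(z - 2 - I), so z = -1 is a simple zero of Q and P is analytic there; z = -1 is therefore a simple pole and
  Res(f, z₀) = P(z₀)/Q'(z₀).

Q'(z) = 3*z^2 - 2*z - 6*I*z - 4 + I, so Q'(-1) = 1 + 7*I.
P(-1) = 1.

Res(f, -1) = (1)/(1 + 7*I) = 1/50 - 7*I/50

Final answer: 1/50 - 7*I/50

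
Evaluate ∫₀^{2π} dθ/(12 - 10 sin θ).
sqrt(11)*pi/11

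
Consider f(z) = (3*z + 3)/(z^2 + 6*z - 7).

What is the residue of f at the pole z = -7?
9/4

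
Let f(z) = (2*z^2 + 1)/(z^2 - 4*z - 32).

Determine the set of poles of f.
The singularities of f are the zeros of the denominator. Factoring,
  z^2 - 4*z - 32 = (z - 8)*(z + 4)
so the candidates are z = 8, z = -4.

Check the numerator P(z) = 2*z^2 + 1 at each one:
  P(8) = 129 ≠ 0, so z = 8 is a (simple) pole.
  P(-4) = 33 ≠ 0, so z = -4 is a (simple) pole.

Poles of f: {-4, 8}

Final answer: {-4, 8}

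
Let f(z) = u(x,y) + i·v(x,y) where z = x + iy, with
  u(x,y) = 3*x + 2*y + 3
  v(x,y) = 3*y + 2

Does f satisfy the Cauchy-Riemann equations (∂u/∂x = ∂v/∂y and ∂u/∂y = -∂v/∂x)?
∂u/∂x = 3
∂v/∂y = 3
∂u/∂y = 2
∂v/∂x = 0
∂u/∂y ≠ -∂v/∂x; the Cauchy-Riemann equations are not satisfied, so f is not analytic.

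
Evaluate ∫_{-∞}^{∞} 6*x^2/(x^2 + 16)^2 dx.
Let f(z) = 6*z^2/(z^2 + 16)^2. The denominator has no real zeros and deg Q - deg P = 2 ≥ 2, so the integral of f over the upper semicircle |z| = R tends to 0 as R → ∞. Closing the contour in the upper half-plane,
  ∫_{-∞}^{∞} f(x) dx = 2πi · Σ Res(f, z_k)  over the poles with Im z_k > 0.

Zeros of the denominator: z^2 + 16 = 0 gives z = ±4*I.
Upper half-plane: z = 4*I (a pole of order 2).

Write f(z) = g(z)/(z - 4*I)^2 with g(z) = 6*z^2/(z + 4*I)^2. For a double pole, Res(f, z₀) = g'(z₀):
  g'(z) = 48*I*z/(z + 4*I)^3
  Res(f, 4*I) = g'(4*I) = -3*I/8

∫_{-∞}^{∞} f(x) dx = 2πi · (-3*I/8) = 3*pi/4

Final answer: 3*pi/4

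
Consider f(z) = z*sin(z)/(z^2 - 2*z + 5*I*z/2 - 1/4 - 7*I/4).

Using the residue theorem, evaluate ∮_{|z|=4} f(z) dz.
pi*(2/13 - 10*I/13)*sin(1/2 - I/2) + pi*(-2/13 + 36*I/13)*sin(3/2 - 2*I)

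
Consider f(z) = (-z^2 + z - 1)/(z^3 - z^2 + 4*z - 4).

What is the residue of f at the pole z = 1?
Write f(z) = P(z)/Q(z) with P(z) = -z^2 + z - 1 and Q(z) = z^3 - z^2 + 4*z - 4.
The denominator factors as Q(z) = (z + 2*I)*(z - 1)*(z - 2*I), so z = 1 is a simple zero of Q and P is analytic there; z = 1 is therefore a simple pole and
  Res(f, z₀) = P(z₀)/Q'(z₀).

Q'(z) = 3*z^2 - 2*z + 4, so Q'(1) = 5.
P(1) = -1.

Res(f, 1) = (-1)/(5) = -1/5

Final answer: -1/5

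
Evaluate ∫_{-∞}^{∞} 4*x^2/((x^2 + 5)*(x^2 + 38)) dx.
Let f(z) = 4*z^2/((z^2 + 5)*(z^2 + 38)). The denominator has no real zeros and deg Q - deg P = 2 ≥ 2, so the integral of f over the upper semicircle |z| = R tends to 0 as R → ∞. Closing the contour in the upper half-plane,
  ∫_{-∞}^{∞} f(x) dx = 2πi · Σ Res(f, z_k)  over the poles with Im z_k > 0.

Zeros of the denominator: z^2 + 38 = 0 gives z = ±sqrt(38)*I; z^2 + 5 = 0 gives z = ±sqrt(5)*I.
Upper half-plane: z = sqrt(38)*I, z = sqrt(5)*I (simple).

Each pole is a simple zero of Q(z) = z^4 + 43*z^2 + 190, so Res(f, z₀) = P(z₀)/Q'(z₀) with P(z) = 4*z^2, Q'(z) = 4*z^3 + 86*z:
  Res(f, sqrt(38)*I) = (-152)/(-66*sqrt(38)*I) = -2*sqrt(38)*I/33
  Res(f, sqrt(5)*I) = (-20)/(66*sqrt(5)*I) = 2*sqrt(5)*I/33

Sum of residues: 2*I*(-sqrt(38) + sqrt(5))/33
∫_{-∞}^{∞} f(x) dx = 2πi · (2*I*(-sqrt(38) + sqrt(5))/33) = 4*pi*(-sqrt(5) + sqrt(38))/33

Final answer: 4*pi*(-sqrt(5) + sqrt(38))/33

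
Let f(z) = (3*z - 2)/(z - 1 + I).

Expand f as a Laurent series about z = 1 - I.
(1 - 3*I)/(z - 1 + I) + 3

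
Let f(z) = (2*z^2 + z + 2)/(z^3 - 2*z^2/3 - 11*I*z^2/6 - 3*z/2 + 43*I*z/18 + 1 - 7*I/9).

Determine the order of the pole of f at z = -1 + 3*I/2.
Factor the denominator:
  z^3 - 2*z^2/3 - 11*I*z^2/6 - 3*z/2 + 43*I*z/18 + 1 - 7*I/9 = (z + 1 - 3*I/2)*(z - 1 - I/3)*(z - 2/3)

The numerator P(z) = 2*z^2 + z + 2 has P(-1 + 3*I/2) = -3/2 - 9*I/2 ≠ 0, so no factor of (z + 1 - 3*I/2) cancels.
Near z = -1 + 3*I/2 we can therefore write f(z) = g(z)/(z + 1 - 3*I/2) with g analytic at -1 + 3*I/2 and g(-1 + 3*I/2) ≠ 0 (g is the numerator divided by the remaining denominator factors).

Hence z = -1 + 3*I/2 is a pole of order 1.

Final answer: 1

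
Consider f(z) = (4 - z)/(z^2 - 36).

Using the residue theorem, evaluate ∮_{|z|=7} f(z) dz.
By the residue theorem, ∮_C f(z) dz = 2πi · (sum of the residues of f at the poles inside |z| = 7).

The denominator factors as (z - 6)*(z + 6), so the singularities of f are simple poles at z = 6, z = -6.
  |6|² = 36 < 49 = 7², so this pole is inside the contour.
  |-6|² = 36 < 49 = 7², so this pole is inside the contour.

With P(z) = 4 - z and Q(z) = z^2 - 36, each pole is simple, so Res(f, z₀) = P(z₀)/Q'(z₀) with Q'(z) = 2*z.
  Res(f, 6) = P(6)/Q'(6) = (-2)/(12) = -1/6
  Res(f, -6) = P(-6)/Q'(-6) = (10)/(-12) = -5/6

Sum of residues inside C: -1
∮_C f(z) dz = 2πi · (-1) = -2*I*pi

Final answer: -2*I*pi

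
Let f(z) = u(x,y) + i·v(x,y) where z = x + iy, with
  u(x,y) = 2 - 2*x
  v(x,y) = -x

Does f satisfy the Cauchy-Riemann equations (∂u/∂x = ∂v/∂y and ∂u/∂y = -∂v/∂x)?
∂u/∂x = -2
∂v/∂y = 0
∂u/∂y = 0
∂v/∂x = -1
∂u/∂x ≠ ∂v/∂y and ∂u/∂y ≠ -∂v/∂x; the Cauchy-Riemann equations are not satisfied, so f is not analytic.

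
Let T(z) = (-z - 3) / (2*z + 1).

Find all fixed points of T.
T(z) = z means -z - 3 = z*(2*z + 1), i.e.
  2*z^2 + 2*z + 3 = 0.
Discriminant: (2)^2 - 4*(2)*(3) = -20, so the roots are complex conjugates.
  z = (-2 ± I*sqrt(20))/(2*(2))
Fixed points: {-1/2 - sqrt(5)*I/2, -1/2 + sqrt(5)*I/2}

Final answer: {-1/2 - sqrt(5)*I/2, -1/2 + sqrt(5)*I/2}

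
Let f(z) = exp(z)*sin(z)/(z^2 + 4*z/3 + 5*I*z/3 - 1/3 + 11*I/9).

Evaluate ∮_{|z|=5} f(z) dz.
By the residue theorem, ∮_C f(z) dz = 2πi · (sum of the residues of f at the poles inside |z| = 5).

The denominator factors as (z + 1/3 + I)*(z + 1 + 2*I/3), so the singularities of f are simple poles at z = -1/3 - I, z = -1 - 2*I/3.
  |-1/3 - I|² = 10/9 < 25 = 5², so this pole is inside the contour.
  |-1 - 2*I/3|² = 13/9 < 25 = 5², so this pole is inside the contour.

With P(z) = exp(z)*sin(z) and Q(z) = z^2 + 4*z/3 + 5*I*z/3 - 1/3 + 11*I/9, each pole is simple, so Res(f, z₀) = P(z₀)/Q'(z₀) with Q'(z) = 2*z + 4/3 + 5*I/3.
  Res(f, -1/3 - I) = P(-1/3 - I)/Q'(-1/3 - I) = (-exp(-1/3 - I)*sin(1/3 + I))/(2/3 - I/3) = (-6/5 - 3*I/5)*exp(-1/3 - I)*sin(1/3 + I)
  Res(f, -1 - 2*I/3) = P(-1 - 2*I/3)/Q'(-1 - 2*I/3) = (-exp(-1 - 2*I/3)*sin(1 + 2*I/3))/(-2/3 + I/3) = (6/5 + 3*I/5)*exp(-1 - 2*I/3)*sin(1 + 2*I/3)

Sum of residues inside C: (-6/5 - 3*I/5)*exp(-1/3 - I)*sin(1/3 + I) + (6/5 + 3*I/5)*exp(-1 - 2*I/3)*sin(1 + 2*I/3)
∮_C f(z) dz = 2πi · ((-6/5 - 3*I/5)*exp(-1/3 - I)*sin(1/3 + I) + (6/5 + 3*I/5)*exp(-1 - 2*I/3)*sin(1 + 2*I/3)) = pi*(6/5 - 12*I/5)*exp(-1/3 - I)*sin(1/3 + I) + pi*(-6/5 + 12*I/5)*exp(-1 - 2*I/3)*sin(1 + 2*I/3)

Final answer: pi*(6/5 - 12*I/5)*exp(-1/3 - I)*sin(1/3 + I) + pi*(-6/5 + 12*I/5)*exp(-1 - 2*I/3)*sin(1 + 2*I/3)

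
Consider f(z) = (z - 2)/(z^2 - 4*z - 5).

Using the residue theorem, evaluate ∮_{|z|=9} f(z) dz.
By the residue theorem, ∮_C f(z) dz = 2πi · (sum of the residues of f at the poles inside |z| = 9).

The denominator factors as (z - 5)*(z + 1), so the singularities of f are simple poles at z = 5, z = -1.
  |5|² = 25 < 81 = 9², so this pole is inside the contour.
  |-1|² = 1 < 81 = 9², so this pole is inside the contour.

With P(z) = z - 2 and Q(z) = z^2 - 4*z - 5, each pole is simple, so Res(f, z₀) = P(z₀)/Q'(z₀) with Q'(z) = 2*z - 4.
  Res(f, 5) = P(5)/Q'(5) = (3)/(6) = 1/2
  Res(f, -1) = P(-1)/Q'(-1) = (-3)/(-6) = 1/2

Sum of residues inside C: 1
∮_C f(z) dz = 2πi · (1) = 2*I*pi

Final answer: 2*I*pi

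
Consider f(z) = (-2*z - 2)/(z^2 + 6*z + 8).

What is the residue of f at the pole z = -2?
Write f(z) = P(z)/Q(z) with P(z) = -2*z - 2 and Q(z) = z^2 + 6*z + 8.
The denominator factors as Q(z) = (z + 2)*(z + 4), so z = -2 is a simple zero of Q and P is analytic there; z = -2 is therefore a simple pole and
  Res(f, z₀) = P(z₀)/Q'(z₀).

Q'(z) = 2*z + 6, so Q'(-2) = 2.
P(-2) = 2.

Res(f, -2) = (2)/(2) = 1

Final answer: 1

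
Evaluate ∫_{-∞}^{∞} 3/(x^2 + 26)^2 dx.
Let f(z) = 3/(z^2 + 26)^2. The denominator has no real zeros and deg Q - deg P = 4 ≥ 2, so the integral of f over the upper semicircle |z| = R tends to 0 as R → ∞. Closing the contour in the upper half-plane,
  ∫_{-∞}^{∞} f(x) dx = 2πi · Σ Res(f, z_k)  over the poles with Im z_k > 0.

Zeros of the denominator: z^2 + 26 = 0 gives z = ±sqrt(26)*I.
Upper half-plane: z = sqrt(26)*I (a pole of order 2).

Write f(z) = g(z)/(z - sqrt(26)*I)^2 with g(z) = 3/(z + sqrt(26)*I)^2. For a double pole, Res(f, z₀) = g'(z₀):
  g'(z) = -6/(z + sqrt(26)*I)^3
  Res(f, sqrt(26)*I) = g'(sqrt(26)*I) = -3*sqrt(26)*I/2704

∫_{-∞}^{∞} f(x) dx = 2πi · (-3*sqrt(26)*I/2704) = 3*sqrt(26)*pi/1352

Final answer: 3*sqrt(26)*pi/1352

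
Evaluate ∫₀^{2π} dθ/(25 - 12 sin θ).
Call the integral J. The integrand is 2π-periodic and we integrate over a full period, so shifting θ does not change the value (θ → θ + π/2 turns sin θ into cos θ; θ → θ + π flips the sign of the trig term). Hence
  J = ∫₀^{2π} dθ/(25 + 12 cos θ).
Put z = e^{iθ}: then cos θ = (z + 1/z)/2, dθ = dz/(iz), and z runs once counterclockwise around |z| = 1:
  J = ∮_{|z|=1} 1/(25 + 12*(z + 1/z)/2) · dz/(iz) = (2/i) ∮_{|z|=1} dz/(12*z^2 + 50*z + 12).
The roots of 12*z^2 + 50*z + 12 are z = (-25 ± sqrt(25^2 - 12^2))/12, with sqrt(481) = sqrt(481); their product is 1, so only z₊ = -25/12 + sqrt(481)/12 lies inside the unit circle (z₋ = -25/12 - sqrt(481)/12 lies outside).
z₊ is a simple zero of q(z) = 12*z^2 + 50*z + 12, so Res(1/q, z₊) = 1/q'(z₊) with q'(z) = 24*z + 50; and q'(z₊) = 12*(z₊ - z₋) = 2*sqrt(481).
Therefore J = (2/i) · 2πi · 1/(2*sqrt(481)) = 2*pi/(sqrt(481)) = 2*sqrt(481)*pi/481

Final answer: 2*sqrt(481)*pi/481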